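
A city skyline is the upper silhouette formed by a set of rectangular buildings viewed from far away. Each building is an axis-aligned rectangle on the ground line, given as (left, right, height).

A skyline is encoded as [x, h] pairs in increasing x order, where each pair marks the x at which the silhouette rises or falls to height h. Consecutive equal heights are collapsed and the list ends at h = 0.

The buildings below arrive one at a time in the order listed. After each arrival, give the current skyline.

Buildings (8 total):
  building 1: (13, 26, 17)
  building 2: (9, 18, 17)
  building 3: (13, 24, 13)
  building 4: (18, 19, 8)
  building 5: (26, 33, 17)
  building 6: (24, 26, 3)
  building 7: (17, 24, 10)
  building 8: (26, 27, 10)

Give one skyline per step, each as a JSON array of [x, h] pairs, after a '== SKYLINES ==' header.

== SKYLINES ==
[[13,17],[26,0]]
[[9,17],[26,0]]
[[9,17],[26,0]]
[[9,17],[26,0]]
[[9,17],[33,0]]
[[9,17],[33,0]]
[[9,17],[33,0]]
[[9,17],[33,0]]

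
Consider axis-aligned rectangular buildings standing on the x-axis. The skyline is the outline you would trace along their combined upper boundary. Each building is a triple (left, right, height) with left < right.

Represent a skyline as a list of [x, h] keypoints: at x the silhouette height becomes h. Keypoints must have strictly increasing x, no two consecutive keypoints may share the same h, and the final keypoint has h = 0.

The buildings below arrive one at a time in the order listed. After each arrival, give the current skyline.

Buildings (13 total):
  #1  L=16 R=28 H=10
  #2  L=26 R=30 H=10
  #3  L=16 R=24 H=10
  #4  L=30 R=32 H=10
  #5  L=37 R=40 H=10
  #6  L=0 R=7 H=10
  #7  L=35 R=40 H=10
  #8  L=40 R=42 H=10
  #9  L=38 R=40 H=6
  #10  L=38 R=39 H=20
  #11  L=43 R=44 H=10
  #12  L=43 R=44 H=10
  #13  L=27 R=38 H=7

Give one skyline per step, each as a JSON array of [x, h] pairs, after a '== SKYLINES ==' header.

== SKYLINES ==
[[16,10],[28,0]]
[[16,10],[30,0]]
[[16,10],[30,0]]
[[16,10],[32,0]]
[[16,10],[32,0],[37,10],[40,0]]
[[0,10],[7,0],[16,10],[32,0],[37,10],[40,0]]
[[0,10],[7,0],[16,10],[32,0],[35,10],[40,0]]
[[0,10],[7,0],[16,10],[32,0],[35,10],[42,0]]
[[0,10],[7,0],[16,10],[32,0],[35,10],[42,0]]
[[0,10],[7,0],[16,10],[32,0],[35,10],[38,20],[39,10],[42,0]]
[[0,10],[7,0],[16,10],[32,0],[35,10],[38,20],[39,10],[42,0],[43,10],[44,0]]
[[0,10],[7,0],[16,10],[32,0],[35,10],[38,20],[39,10],[42,0],[43,10],[44,0]]
[[0,10],[7,0],[16,10],[32,7],[35,10],[38,20],[39,10],[42,0],[43,10],[44,0]]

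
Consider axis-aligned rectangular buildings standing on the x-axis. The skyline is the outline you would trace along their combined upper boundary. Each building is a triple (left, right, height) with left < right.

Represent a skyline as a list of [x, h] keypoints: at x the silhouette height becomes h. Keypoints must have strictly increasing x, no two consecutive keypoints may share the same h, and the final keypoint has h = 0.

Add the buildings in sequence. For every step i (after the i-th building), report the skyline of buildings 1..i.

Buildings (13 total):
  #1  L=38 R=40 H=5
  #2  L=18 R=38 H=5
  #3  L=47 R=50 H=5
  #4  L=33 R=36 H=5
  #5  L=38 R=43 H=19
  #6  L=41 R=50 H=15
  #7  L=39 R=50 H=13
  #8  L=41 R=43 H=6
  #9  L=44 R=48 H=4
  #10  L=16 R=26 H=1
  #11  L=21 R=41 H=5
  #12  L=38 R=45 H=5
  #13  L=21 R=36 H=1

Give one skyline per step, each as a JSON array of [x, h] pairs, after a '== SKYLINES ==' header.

== SKYLINES ==
[[38,5],[40,0]]
[[18,5],[40,0]]
[[18,5],[40,0],[47,5],[50,0]]
[[18,5],[40,0],[47,5],[50,0]]
[[18,5],[38,19],[43,0],[47,5],[50,0]]
[[18,5],[38,19],[43,15],[50,0]]
[[18,5],[38,19],[43,15],[50,0]]
[[18,5],[38,19],[43,15],[50,0]]
[[18,5],[38,19],[43,15],[50,0]]
[[16,1],[18,5],[38,19],[43,15],[50,0]]
[[16,1],[18,5],[38,19],[43,15],[50,0]]
[[16,1],[18,5],[38,19],[43,15],[50,0]]
[[16,1],[18,5],[38,19],[43,15],[50,0]]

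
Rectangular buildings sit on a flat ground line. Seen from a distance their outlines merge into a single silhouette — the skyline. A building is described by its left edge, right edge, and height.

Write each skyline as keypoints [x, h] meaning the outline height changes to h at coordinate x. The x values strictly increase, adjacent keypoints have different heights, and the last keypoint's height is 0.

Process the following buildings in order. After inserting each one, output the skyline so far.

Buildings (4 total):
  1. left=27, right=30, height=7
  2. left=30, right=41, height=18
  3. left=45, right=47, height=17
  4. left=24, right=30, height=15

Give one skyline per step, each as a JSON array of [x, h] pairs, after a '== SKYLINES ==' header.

== SKYLINES ==
[[27,7],[30,0]]
[[27,7],[30,18],[41,0]]
[[27,7],[30,18],[41,0],[45,17],[47,0]]
[[24,15],[30,18],[41,0],[45,17],[47,0]]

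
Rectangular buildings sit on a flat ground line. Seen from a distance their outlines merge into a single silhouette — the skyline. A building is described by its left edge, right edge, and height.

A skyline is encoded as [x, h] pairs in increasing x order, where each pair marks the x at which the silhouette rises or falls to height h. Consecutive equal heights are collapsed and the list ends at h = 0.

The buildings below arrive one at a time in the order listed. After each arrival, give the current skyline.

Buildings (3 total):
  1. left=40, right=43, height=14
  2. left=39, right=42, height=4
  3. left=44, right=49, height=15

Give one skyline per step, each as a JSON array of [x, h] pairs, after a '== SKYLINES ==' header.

== SKYLINES ==
[[40,14],[43,0]]
[[39,4],[40,14],[43,0]]
[[39,4],[40,14],[43,0],[44,15],[49,0]]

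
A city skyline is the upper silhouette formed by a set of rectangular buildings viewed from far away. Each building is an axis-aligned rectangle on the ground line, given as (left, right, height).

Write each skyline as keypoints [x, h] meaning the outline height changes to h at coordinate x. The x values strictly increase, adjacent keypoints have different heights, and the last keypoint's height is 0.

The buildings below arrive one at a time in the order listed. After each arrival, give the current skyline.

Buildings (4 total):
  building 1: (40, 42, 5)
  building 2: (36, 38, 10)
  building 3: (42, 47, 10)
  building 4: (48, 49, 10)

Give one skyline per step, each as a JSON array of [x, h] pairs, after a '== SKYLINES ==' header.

== SKYLINES ==
[[40,5],[42,0]]
[[36,10],[38,0],[40,5],[42,0]]
[[36,10],[38,0],[40,5],[42,10],[47,0]]
[[36,10],[38,0],[40,5],[42,10],[47,0],[48,10],[49,0]]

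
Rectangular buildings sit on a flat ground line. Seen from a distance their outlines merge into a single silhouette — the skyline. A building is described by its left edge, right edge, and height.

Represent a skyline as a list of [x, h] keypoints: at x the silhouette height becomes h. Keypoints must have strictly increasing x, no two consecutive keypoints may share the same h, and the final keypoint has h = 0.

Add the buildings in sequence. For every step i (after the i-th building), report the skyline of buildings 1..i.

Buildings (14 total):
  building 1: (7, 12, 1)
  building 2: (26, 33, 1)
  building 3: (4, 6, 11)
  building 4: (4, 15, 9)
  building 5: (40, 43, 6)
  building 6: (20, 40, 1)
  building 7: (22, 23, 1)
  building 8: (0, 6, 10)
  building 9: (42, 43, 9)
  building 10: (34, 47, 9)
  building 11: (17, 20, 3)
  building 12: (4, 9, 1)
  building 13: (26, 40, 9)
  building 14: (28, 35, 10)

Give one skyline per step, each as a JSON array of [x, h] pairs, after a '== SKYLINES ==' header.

== SKYLINES ==
[[7,1],[12,0]]
[[7,1],[12,0],[26,1],[33,0]]
[[4,11],[6,0],[7,1],[12,0],[26,1],[33,0]]
[[4,11],[6,9],[15,0],[26,1],[33,0]]
[[4,11],[6,9],[15,0],[26,1],[33,0],[40,6],[43,0]]
[[4,11],[6,9],[15,0],[20,1],[40,6],[43,0]]
[[4,11],[6,9],[15,0],[20,1],[40,6],[43,0]]
[[0,10],[4,11],[6,9],[15,0],[20,1],[40,6],[43,0]]
[[0,10],[4,11],[6,9],[15,0],[20,1],[40,6],[42,9],[43,0]]
[[0,10],[4,11],[6,9],[15,0],[20,1],[34,9],[47,0]]
[[0,10],[4,11],[6,9],[15,0],[17,3],[20,1],[34,9],[47,0]]
[[0,10],[4,11],[6,9],[15,0],[17,3],[20,1],[34,9],[47,0]]
[[0,10],[4,11],[6,9],[15,0],[17,3],[20,1],[26,9],[47,0]]
[[0,10],[4,11],[6,9],[15,0],[17,3],[20,1],[26,9],[28,10],[35,9],[47,0]]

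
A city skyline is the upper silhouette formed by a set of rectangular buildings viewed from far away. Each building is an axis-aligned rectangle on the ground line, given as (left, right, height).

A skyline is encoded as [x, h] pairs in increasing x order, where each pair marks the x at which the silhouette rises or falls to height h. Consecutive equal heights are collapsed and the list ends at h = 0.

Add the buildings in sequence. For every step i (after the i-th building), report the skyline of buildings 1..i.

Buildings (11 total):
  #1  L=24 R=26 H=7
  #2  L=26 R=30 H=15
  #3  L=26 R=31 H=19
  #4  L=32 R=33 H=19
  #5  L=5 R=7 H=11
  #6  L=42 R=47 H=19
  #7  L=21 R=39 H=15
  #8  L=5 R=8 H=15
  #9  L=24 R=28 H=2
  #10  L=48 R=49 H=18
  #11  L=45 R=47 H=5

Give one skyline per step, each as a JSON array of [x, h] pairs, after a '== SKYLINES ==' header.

== SKYLINES ==
[[24,7],[26,0]]
[[24,7],[26,15],[30,0]]
[[24,7],[26,19],[31,0]]
[[24,7],[26,19],[31,0],[32,19],[33,0]]
[[5,11],[7,0],[24,7],[26,19],[31,0],[32,19],[33,0]]
[[5,11],[7,0],[24,7],[26,19],[31,0],[32,19],[33,0],[42,19],[47,0]]
[[5,11],[7,0],[21,15],[26,19],[31,15],[32,19],[33,15],[39,0],[42,19],[47,0]]
[[5,15],[8,0],[21,15],[26,19],[31,15],[32,19],[33,15],[39,0],[42,19],[47,0]]
[[5,15],[8,0],[21,15],[26,19],[31,15],[32,19],[33,15],[39,0],[42,19],[47,0]]
[[5,15],[8,0],[21,15],[26,19],[31,15],[32,19],[33,15],[39,0],[42,19],[47,0],[48,18],[49,0]]
[[5,15],[8,0],[21,15],[26,19],[31,15],[32,19],[33,15],[39,0],[42,19],[47,0],[48,18],[49,0]]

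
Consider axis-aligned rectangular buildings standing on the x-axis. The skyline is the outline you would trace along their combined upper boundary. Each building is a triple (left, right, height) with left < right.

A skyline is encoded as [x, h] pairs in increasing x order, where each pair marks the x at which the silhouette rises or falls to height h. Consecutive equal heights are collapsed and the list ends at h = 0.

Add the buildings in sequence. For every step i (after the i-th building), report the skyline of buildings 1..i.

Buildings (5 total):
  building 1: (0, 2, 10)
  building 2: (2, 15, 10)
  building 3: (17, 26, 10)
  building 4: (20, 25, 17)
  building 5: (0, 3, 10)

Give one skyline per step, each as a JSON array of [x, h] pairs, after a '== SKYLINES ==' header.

== SKYLINES ==
[[0,10],[2,0]]
[[0,10],[15,0]]
[[0,10],[15,0],[17,10],[26,0]]
[[0,10],[15,0],[17,10],[20,17],[25,10],[26,0]]
[[0,10],[15,0],[17,10],[20,17],[25,10],[26,0]]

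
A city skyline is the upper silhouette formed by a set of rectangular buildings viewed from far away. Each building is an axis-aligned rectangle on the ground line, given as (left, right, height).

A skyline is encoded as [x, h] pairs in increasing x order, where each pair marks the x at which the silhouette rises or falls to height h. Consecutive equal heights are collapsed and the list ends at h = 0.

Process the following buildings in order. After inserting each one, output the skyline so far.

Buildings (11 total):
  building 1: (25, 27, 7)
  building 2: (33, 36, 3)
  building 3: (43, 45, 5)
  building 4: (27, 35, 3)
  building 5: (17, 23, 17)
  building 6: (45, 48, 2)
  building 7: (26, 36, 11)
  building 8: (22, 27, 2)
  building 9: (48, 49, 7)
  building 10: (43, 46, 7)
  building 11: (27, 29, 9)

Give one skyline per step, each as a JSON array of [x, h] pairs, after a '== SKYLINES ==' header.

== SKYLINES ==
[[25,7],[27,0]]
[[25,7],[27,0],[33,3],[36,0]]
[[25,7],[27,0],[33,3],[36,0],[43,5],[45,0]]
[[25,7],[27,3],[36,0],[43,5],[45,0]]
[[17,17],[23,0],[25,7],[27,3],[36,0],[43,5],[45,0]]
[[17,17],[23,0],[25,7],[27,3],[36,0],[43,5],[45,2],[48,0]]
[[17,17],[23,0],[25,7],[26,11],[36,0],[43,5],[45,2],[48,0]]
[[17,17],[23,2],[25,7],[26,11],[36,0],[43,5],[45,2],[48,0]]
[[17,17],[23,2],[25,7],[26,11],[36,0],[43,5],[45,2],[48,7],[49,0]]
[[17,17],[23,2],[25,7],[26,11],[36,0],[43,7],[46,2],[48,7],[49,0]]
[[17,17],[23,2],[25,7],[26,11],[36,0],[43,7],[46,2],[48,7],[49,0]]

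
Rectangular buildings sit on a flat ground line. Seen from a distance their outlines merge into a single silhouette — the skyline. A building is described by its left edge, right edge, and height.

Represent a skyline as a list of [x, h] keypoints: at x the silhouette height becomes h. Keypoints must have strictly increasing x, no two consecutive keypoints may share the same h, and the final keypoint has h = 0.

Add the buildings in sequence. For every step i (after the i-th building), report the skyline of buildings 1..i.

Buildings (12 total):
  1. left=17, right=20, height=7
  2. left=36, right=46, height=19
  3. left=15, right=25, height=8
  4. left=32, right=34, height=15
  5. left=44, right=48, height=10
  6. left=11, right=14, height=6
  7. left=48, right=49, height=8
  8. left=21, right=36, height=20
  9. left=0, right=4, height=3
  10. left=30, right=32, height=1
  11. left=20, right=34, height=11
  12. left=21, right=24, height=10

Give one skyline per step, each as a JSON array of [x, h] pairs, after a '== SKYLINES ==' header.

== SKYLINES ==
[[17,7],[20,0]]
[[17,7],[20,0],[36,19],[46,0]]
[[15,8],[25,0],[36,19],[46,0]]
[[15,8],[25,0],[32,15],[34,0],[36,19],[46,0]]
[[15,8],[25,0],[32,15],[34,0],[36,19],[46,10],[48,0]]
[[11,6],[14,0],[15,8],[25,0],[32,15],[34,0],[36,19],[46,10],[48,0]]
[[11,6],[14,0],[15,8],[25,0],[32,15],[34,0],[36,19],[46,10],[48,8],[49,0]]
[[11,6],[14,0],[15,8],[21,20],[36,19],[46,10],[48,8],[49,0]]
[[0,3],[4,0],[11,6],[14,0],[15,8],[21,20],[36,19],[46,10],[48,8],[49,0]]
[[0,3],[4,0],[11,6],[14,0],[15,8],[21,20],[36,19],[46,10],[48,8],[49,0]]
[[0,3],[4,0],[11,6],[14,0],[15,8],[20,11],[21,20],[36,19],[46,10],[48,8],[49,0]]
[[0,3],[4,0],[11,6],[14,0],[15,8],[20,11],[21,20],[36,19],[46,10],[48,8],[49,0]]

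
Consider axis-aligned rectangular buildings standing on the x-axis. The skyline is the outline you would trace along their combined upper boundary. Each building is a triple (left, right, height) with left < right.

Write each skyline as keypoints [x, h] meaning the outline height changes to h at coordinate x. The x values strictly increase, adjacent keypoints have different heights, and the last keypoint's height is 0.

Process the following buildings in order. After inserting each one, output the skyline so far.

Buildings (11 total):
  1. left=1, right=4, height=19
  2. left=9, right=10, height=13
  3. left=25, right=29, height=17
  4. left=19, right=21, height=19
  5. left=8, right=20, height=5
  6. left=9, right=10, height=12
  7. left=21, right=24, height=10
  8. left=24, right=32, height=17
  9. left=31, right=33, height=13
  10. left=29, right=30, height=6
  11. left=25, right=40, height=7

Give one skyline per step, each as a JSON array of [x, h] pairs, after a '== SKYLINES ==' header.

== SKYLINES ==
[[1,19],[4,0]]
[[1,19],[4,0],[9,13],[10,0]]
[[1,19],[4,0],[9,13],[10,0],[25,17],[29,0]]
[[1,19],[4,0],[9,13],[10,0],[19,19],[21,0],[25,17],[29,0]]
[[1,19],[4,0],[8,5],[9,13],[10,5],[19,19],[21,0],[25,17],[29,0]]
[[1,19],[4,0],[8,5],[9,13],[10,5],[19,19],[21,0],[25,17],[29,0]]
[[1,19],[4,0],[8,5],[9,13],[10,5],[19,19],[21,10],[24,0],[25,17],[29,0]]
[[1,19],[4,0],[8,5],[9,13],[10,5],[19,19],[21,10],[24,17],[32,0]]
[[1,19],[4,0],[8,5],[9,13],[10,5],[19,19],[21,10],[24,17],[32,13],[33,0]]
[[1,19],[4,0],[8,5],[9,13],[10,5],[19,19],[21,10],[24,17],[32,13],[33,0]]
[[1,19],[4,0],[8,5],[9,13],[10,5],[19,19],[21,10],[24,17],[32,13],[33,7],[40,0]]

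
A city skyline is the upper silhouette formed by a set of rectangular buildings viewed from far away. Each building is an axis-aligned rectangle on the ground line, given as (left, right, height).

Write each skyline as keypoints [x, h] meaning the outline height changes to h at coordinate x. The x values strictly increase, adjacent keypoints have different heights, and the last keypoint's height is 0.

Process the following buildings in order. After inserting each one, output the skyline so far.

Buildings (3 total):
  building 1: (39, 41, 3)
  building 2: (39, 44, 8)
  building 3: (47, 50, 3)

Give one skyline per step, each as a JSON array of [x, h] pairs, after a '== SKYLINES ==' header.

== SKYLINES ==
[[39,3],[41,0]]
[[39,8],[44,0]]
[[39,8],[44,0],[47,3],[50,0]]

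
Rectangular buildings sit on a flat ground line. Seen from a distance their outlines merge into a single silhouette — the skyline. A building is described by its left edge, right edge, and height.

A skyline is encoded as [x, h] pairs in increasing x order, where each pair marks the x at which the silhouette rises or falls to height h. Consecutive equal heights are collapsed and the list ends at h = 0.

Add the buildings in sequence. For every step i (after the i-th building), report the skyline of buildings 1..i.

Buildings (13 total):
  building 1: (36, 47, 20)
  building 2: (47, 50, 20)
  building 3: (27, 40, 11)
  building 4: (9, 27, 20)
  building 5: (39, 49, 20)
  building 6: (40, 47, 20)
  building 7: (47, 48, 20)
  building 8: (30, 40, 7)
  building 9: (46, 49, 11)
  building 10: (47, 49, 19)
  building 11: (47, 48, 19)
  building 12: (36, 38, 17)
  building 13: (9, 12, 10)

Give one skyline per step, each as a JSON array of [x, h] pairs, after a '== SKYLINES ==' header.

== SKYLINES ==
[[36,20],[47,0]]
[[36,20],[50,0]]
[[27,11],[36,20],[50,0]]
[[9,20],[27,11],[36,20],[50,0]]
[[9,20],[27,11],[36,20],[50,0]]
[[9,20],[27,11],[36,20],[50,0]]
[[9,20],[27,11],[36,20],[50,0]]
[[9,20],[27,11],[36,20],[50,0]]
[[9,20],[27,11],[36,20],[50,0]]
[[9,20],[27,11],[36,20],[50,0]]
[[9,20],[27,11],[36,20],[50,0]]
[[9,20],[27,11],[36,20],[50,0]]
[[9,20],[27,11],[36,20],[50,0]]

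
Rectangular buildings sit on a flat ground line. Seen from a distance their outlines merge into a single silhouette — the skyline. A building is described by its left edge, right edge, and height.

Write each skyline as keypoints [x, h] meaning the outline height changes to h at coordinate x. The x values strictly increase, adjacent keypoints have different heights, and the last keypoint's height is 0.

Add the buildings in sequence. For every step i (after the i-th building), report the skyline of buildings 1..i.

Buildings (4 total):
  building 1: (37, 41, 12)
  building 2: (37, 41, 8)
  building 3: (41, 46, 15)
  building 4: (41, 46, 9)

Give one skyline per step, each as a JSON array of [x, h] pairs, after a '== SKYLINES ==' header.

== SKYLINES ==
[[37,12],[41,0]]
[[37,12],[41,0]]
[[37,12],[41,15],[46,0]]
[[37,12],[41,15],[46,0]]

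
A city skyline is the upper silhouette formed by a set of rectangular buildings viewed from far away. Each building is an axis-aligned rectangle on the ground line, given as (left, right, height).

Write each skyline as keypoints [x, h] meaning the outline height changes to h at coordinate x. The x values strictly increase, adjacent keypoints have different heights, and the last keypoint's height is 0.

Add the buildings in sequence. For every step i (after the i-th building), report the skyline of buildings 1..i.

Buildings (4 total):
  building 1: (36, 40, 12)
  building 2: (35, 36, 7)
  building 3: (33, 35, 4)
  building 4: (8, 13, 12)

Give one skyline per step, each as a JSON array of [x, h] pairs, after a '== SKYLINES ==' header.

== SKYLINES ==
[[36,12],[40,0]]
[[35,7],[36,12],[40,0]]
[[33,4],[35,7],[36,12],[40,0]]
[[8,12],[13,0],[33,4],[35,7],[36,12],[40,0]]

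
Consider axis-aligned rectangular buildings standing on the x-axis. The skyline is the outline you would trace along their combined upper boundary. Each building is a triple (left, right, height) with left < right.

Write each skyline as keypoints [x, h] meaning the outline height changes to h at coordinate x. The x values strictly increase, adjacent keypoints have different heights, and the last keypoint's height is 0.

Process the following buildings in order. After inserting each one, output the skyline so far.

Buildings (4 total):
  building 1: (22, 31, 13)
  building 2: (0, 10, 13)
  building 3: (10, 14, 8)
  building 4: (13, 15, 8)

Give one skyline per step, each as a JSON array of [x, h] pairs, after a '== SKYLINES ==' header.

== SKYLINES ==
[[22,13],[31,0]]
[[0,13],[10,0],[22,13],[31,0]]
[[0,13],[10,8],[14,0],[22,13],[31,0]]
[[0,13],[10,8],[15,0],[22,13],[31,0]]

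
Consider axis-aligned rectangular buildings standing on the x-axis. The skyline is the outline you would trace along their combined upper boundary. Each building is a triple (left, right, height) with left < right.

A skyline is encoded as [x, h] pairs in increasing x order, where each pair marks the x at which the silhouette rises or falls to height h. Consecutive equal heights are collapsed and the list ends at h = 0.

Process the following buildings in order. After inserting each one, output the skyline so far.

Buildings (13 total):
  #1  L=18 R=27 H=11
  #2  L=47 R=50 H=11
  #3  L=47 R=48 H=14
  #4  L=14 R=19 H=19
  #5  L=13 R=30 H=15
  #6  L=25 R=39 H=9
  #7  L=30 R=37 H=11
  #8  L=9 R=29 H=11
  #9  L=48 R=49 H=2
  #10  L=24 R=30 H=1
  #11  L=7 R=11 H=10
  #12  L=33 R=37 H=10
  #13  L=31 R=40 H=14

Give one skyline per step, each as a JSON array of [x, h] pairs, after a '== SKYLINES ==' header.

== SKYLINES ==
[[18,11],[27,0]]
[[18,11],[27,0],[47,11],[50,0]]
[[18,11],[27,0],[47,14],[48,11],[50,0]]
[[14,19],[19,11],[27,0],[47,14],[48,11],[50,0]]
[[13,15],[14,19],[19,15],[30,0],[47,14],[48,11],[50,0]]
[[13,15],[14,19],[19,15],[30,9],[39,0],[47,14],[48,11],[50,0]]
[[13,15],[14,19],[19,15],[30,11],[37,9],[39,0],[47,14],[48,11],[50,0]]
[[9,11],[13,15],[14,19],[19,15],[30,11],[37,9],[39,0],[47,14],[48,11],[50,0]]
[[9,11],[13,15],[14,19],[19,15],[30,11],[37,9],[39,0],[47,14],[48,11],[50,0]]
[[9,11],[13,15],[14,19],[19,15],[30,11],[37,9],[39,0],[47,14],[48,11],[50,0]]
[[7,10],[9,11],[13,15],[14,19],[19,15],[30,11],[37,9],[39,0],[47,14],[48,11],[50,0]]
[[7,10],[9,11],[13,15],[14,19],[19,15],[30,11],[37,9],[39,0],[47,14],[48,11],[50,0]]
[[7,10],[9,11],[13,15],[14,19],[19,15],[30,11],[31,14],[40,0],[47,14],[48,11],[50,0]]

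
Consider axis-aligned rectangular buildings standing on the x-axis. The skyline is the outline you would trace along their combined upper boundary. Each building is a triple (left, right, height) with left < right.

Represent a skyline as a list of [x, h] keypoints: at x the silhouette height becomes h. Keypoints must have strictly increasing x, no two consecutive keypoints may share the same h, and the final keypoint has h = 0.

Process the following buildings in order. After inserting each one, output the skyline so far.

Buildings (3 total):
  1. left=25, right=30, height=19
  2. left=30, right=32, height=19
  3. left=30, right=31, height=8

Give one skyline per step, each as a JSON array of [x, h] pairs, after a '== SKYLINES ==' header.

== SKYLINES ==
[[25,19],[30,0]]
[[25,19],[32,0]]
[[25,19],[32,0]]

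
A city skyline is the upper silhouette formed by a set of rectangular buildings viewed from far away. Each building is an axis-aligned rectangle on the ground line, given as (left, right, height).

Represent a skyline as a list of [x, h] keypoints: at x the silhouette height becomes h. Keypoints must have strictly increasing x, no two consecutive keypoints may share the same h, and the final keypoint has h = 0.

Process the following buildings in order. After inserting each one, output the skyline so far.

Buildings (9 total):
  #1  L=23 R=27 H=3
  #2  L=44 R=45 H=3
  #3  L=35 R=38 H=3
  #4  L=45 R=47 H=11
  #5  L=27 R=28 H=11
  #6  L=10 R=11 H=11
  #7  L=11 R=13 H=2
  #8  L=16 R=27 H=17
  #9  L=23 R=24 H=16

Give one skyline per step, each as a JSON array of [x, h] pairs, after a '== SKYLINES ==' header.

== SKYLINES ==
[[23,3],[27,0]]
[[23,3],[27,0],[44,3],[45,0]]
[[23,3],[27,0],[35,3],[38,0],[44,3],[45,0]]
[[23,3],[27,0],[35,3],[38,0],[44,3],[45,11],[47,0]]
[[23,3],[27,11],[28,0],[35,3],[38,0],[44,3],[45,11],[47,0]]
[[10,11],[11,0],[23,3],[27,11],[28,0],[35,3],[38,0],[44,3],[45,11],[47,0]]
[[10,11],[11,2],[13,0],[23,3],[27,11],[28,0],[35,3],[38,0],[44,3],[45,11],[47,0]]
[[10,11],[11,2],[13,0],[16,17],[27,11],[28,0],[35,3],[38,0],[44,3],[45,11],[47,0]]
[[10,11],[11,2],[13,0],[16,17],[27,11],[28,0],[35,3],[38,0],[44,3],[45,11],[47,0]]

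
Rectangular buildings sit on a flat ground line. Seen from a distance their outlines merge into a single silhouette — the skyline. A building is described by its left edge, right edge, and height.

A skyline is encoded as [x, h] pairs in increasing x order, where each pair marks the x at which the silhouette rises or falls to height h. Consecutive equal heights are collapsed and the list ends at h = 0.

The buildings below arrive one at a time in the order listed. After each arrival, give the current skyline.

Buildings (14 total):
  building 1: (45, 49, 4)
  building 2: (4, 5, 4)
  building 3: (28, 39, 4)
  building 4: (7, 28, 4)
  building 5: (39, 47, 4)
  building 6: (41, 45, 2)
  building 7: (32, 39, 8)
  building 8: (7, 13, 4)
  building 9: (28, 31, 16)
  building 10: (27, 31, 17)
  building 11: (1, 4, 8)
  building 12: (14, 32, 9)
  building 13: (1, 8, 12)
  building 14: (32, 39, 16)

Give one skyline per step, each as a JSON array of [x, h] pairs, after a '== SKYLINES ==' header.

== SKYLINES ==
[[45,4],[49,0]]
[[4,4],[5,0],[45,4],[49,0]]
[[4,4],[5,0],[28,4],[39,0],[45,4],[49,0]]
[[4,4],[5,0],[7,4],[39,0],[45,4],[49,0]]
[[4,4],[5,0],[7,4],[49,0]]
[[4,4],[5,0],[7,4],[49,0]]
[[4,4],[5,0],[7,4],[32,8],[39,4],[49,0]]
[[4,4],[5,0],[7,4],[32,8],[39,4],[49,0]]
[[4,4],[5,0],[7,4],[28,16],[31,4],[32,8],[39,4],[49,0]]
[[4,4],[5,0],[7,4],[27,17],[31,4],[32,8],[39,4],[49,0]]
[[1,8],[4,4],[5,0],[7,4],[27,17],[31,4],[32,8],[39,4],[49,0]]
[[1,8],[4,4],[5,0],[7,4],[14,9],[27,17],[31,9],[32,8],[39,4],[49,0]]
[[1,12],[8,4],[14,9],[27,17],[31,9],[32,8],[39,4],[49,0]]
[[1,12],[8,4],[14,9],[27,17],[31,9],[32,16],[39,4],[49,0]]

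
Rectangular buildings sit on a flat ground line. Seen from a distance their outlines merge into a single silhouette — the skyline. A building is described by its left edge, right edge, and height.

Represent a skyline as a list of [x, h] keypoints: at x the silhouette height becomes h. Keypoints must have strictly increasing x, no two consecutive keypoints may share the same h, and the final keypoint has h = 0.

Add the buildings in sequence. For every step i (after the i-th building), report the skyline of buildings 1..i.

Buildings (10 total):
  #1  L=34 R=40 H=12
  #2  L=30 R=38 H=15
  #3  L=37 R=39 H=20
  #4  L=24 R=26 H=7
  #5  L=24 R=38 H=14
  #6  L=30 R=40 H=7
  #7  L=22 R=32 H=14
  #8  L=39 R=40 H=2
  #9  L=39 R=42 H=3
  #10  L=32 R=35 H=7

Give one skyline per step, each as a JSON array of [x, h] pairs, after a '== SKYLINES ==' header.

== SKYLINES ==
[[34,12],[40,0]]
[[30,15],[38,12],[40,0]]
[[30,15],[37,20],[39,12],[40,0]]
[[24,7],[26,0],[30,15],[37,20],[39,12],[40,0]]
[[24,14],[30,15],[37,20],[39,12],[40,0]]
[[24,14],[30,15],[37,20],[39,12],[40,0]]
[[22,14],[30,15],[37,20],[39,12],[40,0]]
[[22,14],[30,15],[37,20],[39,12],[40,0]]
[[22,14],[30,15],[37,20],[39,12],[40,3],[42,0]]
[[22,14],[30,15],[37,20],[39,12],[40,3],[42,0]]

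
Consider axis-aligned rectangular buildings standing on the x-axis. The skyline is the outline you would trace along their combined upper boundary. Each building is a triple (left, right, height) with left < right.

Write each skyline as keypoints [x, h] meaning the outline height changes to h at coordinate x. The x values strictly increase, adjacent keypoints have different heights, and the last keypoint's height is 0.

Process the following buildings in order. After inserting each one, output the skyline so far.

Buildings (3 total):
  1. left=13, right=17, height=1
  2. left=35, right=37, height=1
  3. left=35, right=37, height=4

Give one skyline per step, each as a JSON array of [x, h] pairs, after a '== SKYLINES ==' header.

== SKYLINES ==
[[13,1],[17,0]]
[[13,1],[17,0],[35,1],[37,0]]
[[13,1],[17,0],[35,4],[37,0]]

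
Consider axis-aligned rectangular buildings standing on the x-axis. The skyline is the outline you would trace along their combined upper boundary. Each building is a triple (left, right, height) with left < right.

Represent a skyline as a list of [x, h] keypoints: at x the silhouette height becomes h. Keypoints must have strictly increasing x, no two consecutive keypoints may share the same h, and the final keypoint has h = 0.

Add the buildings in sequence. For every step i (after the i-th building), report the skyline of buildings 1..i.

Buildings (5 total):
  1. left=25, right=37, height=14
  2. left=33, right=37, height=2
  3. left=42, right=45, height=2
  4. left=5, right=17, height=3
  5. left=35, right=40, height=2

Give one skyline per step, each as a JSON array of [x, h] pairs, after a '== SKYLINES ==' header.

== SKYLINES ==
[[25,14],[37,0]]
[[25,14],[37,0]]
[[25,14],[37,0],[42,2],[45,0]]
[[5,3],[17,0],[25,14],[37,0],[42,2],[45,0]]
[[5,3],[17,0],[25,14],[37,2],[40,0],[42,2],[45,0]]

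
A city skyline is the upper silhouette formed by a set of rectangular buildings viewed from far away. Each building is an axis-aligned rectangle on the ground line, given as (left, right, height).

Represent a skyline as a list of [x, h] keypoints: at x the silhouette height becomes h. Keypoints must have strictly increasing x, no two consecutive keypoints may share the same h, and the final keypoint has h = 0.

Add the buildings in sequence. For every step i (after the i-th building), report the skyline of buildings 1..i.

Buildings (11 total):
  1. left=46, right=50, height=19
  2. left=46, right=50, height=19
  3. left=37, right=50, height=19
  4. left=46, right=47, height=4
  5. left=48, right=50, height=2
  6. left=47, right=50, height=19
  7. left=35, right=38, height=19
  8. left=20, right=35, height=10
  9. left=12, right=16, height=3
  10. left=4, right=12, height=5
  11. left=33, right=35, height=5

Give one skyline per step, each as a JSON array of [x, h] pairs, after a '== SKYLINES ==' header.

== SKYLINES ==
[[46,19],[50,0]]
[[46,19],[50,0]]
[[37,19],[50,0]]
[[37,19],[50,0]]
[[37,19],[50,0]]
[[37,19],[50,0]]
[[35,19],[50,0]]
[[20,10],[35,19],[50,0]]
[[12,3],[16,0],[20,10],[35,19],[50,0]]
[[4,5],[12,3],[16,0],[20,10],[35,19],[50,0]]
[[4,5],[12,3],[16,0],[20,10],[35,19],[50,0]]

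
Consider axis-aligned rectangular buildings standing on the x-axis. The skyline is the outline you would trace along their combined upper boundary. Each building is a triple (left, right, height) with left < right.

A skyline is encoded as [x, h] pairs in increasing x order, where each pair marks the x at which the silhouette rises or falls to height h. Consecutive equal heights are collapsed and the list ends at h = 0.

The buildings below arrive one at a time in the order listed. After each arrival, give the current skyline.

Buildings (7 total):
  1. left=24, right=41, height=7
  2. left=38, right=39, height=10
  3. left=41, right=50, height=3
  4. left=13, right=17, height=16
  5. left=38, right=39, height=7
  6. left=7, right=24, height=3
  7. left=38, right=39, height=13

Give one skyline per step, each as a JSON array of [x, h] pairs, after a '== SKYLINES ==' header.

== SKYLINES ==
[[24,7],[41,0]]
[[24,7],[38,10],[39,7],[41,0]]
[[24,7],[38,10],[39,7],[41,3],[50,0]]
[[13,16],[17,0],[24,7],[38,10],[39,7],[41,3],[50,0]]
[[13,16],[17,0],[24,7],[38,10],[39,7],[41,3],[50,0]]
[[7,3],[13,16],[17,3],[24,7],[38,10],[39,7],[41,3],[50,0]]
[[7,3],[13,16],[17,3],[24,7],[38,13],[39,7],[41,3],[50,0]]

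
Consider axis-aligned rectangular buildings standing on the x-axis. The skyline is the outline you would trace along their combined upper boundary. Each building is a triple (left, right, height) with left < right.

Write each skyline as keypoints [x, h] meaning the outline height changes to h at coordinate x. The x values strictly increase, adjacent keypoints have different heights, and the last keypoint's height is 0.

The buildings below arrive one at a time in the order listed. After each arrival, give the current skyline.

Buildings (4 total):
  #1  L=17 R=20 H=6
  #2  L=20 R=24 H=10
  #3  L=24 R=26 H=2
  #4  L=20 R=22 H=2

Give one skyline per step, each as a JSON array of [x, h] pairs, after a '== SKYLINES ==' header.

== SKYLINES ==
[[17,6],[20,0]]
[[17,6],[20,10],[24,0]]
[[17,6],[20,10],[24,2],[26,0]]
[[17,6],[20,10],[24,2],[26,0]]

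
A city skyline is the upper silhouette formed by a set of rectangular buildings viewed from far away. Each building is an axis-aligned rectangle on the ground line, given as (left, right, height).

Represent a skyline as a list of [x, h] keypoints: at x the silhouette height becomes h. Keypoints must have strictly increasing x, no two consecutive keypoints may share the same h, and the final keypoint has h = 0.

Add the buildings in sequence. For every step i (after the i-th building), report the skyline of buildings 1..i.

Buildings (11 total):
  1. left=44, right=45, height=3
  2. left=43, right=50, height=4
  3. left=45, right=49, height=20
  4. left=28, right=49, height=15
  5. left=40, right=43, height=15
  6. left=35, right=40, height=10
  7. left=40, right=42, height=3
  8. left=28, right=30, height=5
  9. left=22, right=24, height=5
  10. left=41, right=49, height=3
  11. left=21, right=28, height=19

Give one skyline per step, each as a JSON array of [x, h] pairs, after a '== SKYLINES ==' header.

== SKYLINES ==
[[44,3],[45,0]]
[[43,4],[50,0]]
[[43,4],[45,20],[49,4],[50,0]]
[[28,15],[45,20],[49,4],[50,0]]
[[28,15],[45,20],[49,4],[50,0]]
[[28,15],[45,20],[49,4],[50,0]]
[[28,15],[45,20],[49,4],[50,0]]
[[28,15],[45,20],[49,4],[50,0]]
[[22,5],[24,0],[28,15],[45,20],[49,4],[50,0]]
[[22,5],[24,0],[28,15],[45,20],[49,4],[50,0]]
[[21,19],[28,15],[45,20],[49,4],[50,0]]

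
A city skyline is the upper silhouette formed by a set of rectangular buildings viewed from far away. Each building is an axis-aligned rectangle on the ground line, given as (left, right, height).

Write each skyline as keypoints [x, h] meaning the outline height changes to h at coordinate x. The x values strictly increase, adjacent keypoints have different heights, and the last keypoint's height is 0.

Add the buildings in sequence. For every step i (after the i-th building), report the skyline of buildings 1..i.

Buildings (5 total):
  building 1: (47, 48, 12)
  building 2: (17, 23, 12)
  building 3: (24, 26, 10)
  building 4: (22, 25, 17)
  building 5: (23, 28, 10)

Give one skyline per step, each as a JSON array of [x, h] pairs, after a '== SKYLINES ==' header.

== SKYLINES ==
[[47,12],[48,0]]
[[17,12],[23,0],[47,12],[48,0]]
[[17,12],[23,0],[24,10],[26,0],[47,12],[48,0]]
[[17,12],[22,17],[25,10],[26,0],[47,12],[48,0]]
[[17,12],[22,17],[25,10],[28,0],[47,12],[48,0]]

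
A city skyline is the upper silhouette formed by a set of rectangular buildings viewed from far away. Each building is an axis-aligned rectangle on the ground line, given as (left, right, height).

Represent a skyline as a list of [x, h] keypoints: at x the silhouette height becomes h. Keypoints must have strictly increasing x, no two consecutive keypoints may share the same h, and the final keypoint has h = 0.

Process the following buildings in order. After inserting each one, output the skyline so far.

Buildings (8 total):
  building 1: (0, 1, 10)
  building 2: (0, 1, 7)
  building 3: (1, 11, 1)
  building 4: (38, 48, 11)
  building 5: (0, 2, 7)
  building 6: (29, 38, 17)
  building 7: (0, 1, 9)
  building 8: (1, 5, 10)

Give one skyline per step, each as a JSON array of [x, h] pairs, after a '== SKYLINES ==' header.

== SKYLINES ==
[[0,10],[1,0]]
[[0,10],[1,0]]
[[0,10],[1,1],[11,0]]
[[0,10],[1,1],[11,0],[38,11],[48,0]]
[[0,10],[1,7],[2,1],[11,0],[38,11],[48,0]]
[[0,10],[1,7],[2,1],[11,0],[29,17],[38,11],[48,0]]
[[0,10],[1,7],[2,1],[11,0],[29,17],[38,11],[48,0]]
[[0,10],[5,1],[11,0],[29,17],[38,11],[48,0]]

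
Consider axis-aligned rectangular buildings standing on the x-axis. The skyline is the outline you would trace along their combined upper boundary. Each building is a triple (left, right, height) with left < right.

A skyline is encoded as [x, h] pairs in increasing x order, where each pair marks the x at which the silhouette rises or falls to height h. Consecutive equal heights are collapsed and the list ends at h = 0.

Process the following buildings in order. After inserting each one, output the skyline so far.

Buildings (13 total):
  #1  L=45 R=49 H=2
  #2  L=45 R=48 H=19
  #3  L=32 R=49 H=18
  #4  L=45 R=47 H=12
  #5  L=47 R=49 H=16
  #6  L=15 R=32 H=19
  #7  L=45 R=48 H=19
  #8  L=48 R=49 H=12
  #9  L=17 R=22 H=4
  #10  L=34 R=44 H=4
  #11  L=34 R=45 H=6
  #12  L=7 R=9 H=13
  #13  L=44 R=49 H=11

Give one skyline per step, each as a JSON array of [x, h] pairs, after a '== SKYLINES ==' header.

== SKYLINES ==
[[45,2],[49,0]]
[[45,19],[48,2],[49,0]]
[[32,18],[45,19],[48,18],[49,0]]
[[32,18],[45,19],[48,18],[49,0]]
[[32,18],[45,19],[48,18],[49,0]]
[[15,19],[32,18],[45,19],[48,18],[49,0]]
[[15,19],[32,18],[45,19],[48,18],[49,0]]
[[15,19],[32,18],[45,19],[48,18],[49,0]]
[[15,19],[32,18],[45,19],[48,18],[49,0]]
[[15,19],[32,18],[45,19],[48,18],[49,0]]
[[15,19],[32,18],[45,19],[48,18],[49,0]]
[[7,13],[9,0],[15,19],[32,18],[45,19],[48,18],[49,0]]
[[7,13],[9,0],[15,19],[32,18],[45,19],[48,18],[49,0]]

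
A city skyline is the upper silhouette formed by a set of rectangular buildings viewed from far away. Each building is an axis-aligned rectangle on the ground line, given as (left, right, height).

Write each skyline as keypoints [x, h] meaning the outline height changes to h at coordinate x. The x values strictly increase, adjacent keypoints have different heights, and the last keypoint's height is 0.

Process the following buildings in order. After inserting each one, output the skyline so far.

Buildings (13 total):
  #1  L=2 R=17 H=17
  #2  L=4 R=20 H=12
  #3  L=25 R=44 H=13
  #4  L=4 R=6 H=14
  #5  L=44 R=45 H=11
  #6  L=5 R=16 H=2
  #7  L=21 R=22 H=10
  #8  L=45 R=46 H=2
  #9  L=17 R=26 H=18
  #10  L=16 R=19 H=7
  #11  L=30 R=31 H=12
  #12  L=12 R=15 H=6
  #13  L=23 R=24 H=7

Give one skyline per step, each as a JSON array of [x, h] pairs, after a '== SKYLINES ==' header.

== SKYLINES ==
[[2,17],[17,0]]
[[2,17],[17,12],[20,0]]
[[2,17],[17,12],[20,0],[25,13],[44,0]]
[[2,17],[17,12],[20,0],[25,13],[44,0]]
[[2,17],[17,12],[20,0],[25,13],[44,11],[45,0]]
[[2,17],[17,12],[20,0],[25,13],[44,11],[45,0]]
[[2,17],[17,12],[20,0],[21,10],[22,0],[25,13],[44,11],[45,0]]
[[2,17],[17,12],[20,0],[21,10],[22,0],[25,13],[44,11],[45,2],[46,0]]
[[2,17],[17,18],[26,13],[44,11],[45,2],[46,0]]
[[2,17],[17,18],[26,13],[44,11],[45,2],[46,0]]
[[2,17],[17,18],[26,13],[44,11],[45,2],[46,0]]
[[2,17],[17,18],[26,13],[44,11],[45,2],[46,0]]
[[2,17],[17,18],[26,13],[44,11],[45,2],[46,0]]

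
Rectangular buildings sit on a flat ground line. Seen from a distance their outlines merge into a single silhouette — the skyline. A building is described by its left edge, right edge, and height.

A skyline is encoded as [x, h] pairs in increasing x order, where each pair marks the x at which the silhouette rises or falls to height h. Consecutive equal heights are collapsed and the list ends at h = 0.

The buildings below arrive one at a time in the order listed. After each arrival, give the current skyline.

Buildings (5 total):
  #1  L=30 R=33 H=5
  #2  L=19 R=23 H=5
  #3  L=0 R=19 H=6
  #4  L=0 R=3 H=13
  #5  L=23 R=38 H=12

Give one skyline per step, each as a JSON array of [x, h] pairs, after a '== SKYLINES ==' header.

== SKYLINES ==
[[30,5],[33,0]]
[[19,5],[23,0],[30,5],[33,0]]
[[0,6],[19,5],[23,0],[30,5],[33,0]]
[[0,13],[3,6],[19,5],[23,0],[30,5],[33,0]]
[[0,13],[3,6],[19,5],[23,12],[38,0]]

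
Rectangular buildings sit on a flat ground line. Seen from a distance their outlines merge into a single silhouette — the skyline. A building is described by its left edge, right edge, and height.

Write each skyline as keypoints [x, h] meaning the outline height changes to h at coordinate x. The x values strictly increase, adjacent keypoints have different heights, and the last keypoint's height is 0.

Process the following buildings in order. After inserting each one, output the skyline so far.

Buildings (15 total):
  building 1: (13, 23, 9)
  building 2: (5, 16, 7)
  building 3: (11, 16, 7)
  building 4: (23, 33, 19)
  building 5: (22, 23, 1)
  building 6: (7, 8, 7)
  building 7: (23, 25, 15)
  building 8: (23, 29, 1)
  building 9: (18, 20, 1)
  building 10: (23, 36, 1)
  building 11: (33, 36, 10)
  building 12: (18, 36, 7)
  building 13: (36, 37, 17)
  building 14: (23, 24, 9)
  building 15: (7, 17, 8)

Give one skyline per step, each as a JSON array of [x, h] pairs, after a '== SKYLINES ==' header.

== SKYLINES ==
[[13,9],[23,0]]
[[5,7],[13,9],[23,0]]
[[5,7],[13,9],[23,0]]
[[5,7],[13,9],[23,19],[33,0]]
[[5,7],[13,9],[23,19],[33,0]]
[[5,7],[13,9],[23,19],[33,0]]
[[5,7],[13,9],[23,19],[33,0]]
[[5,7],[13,9],[23,19],[33,0]]
[[5,7],[13,9],[23,19],[33,0]]
[[5,7],[13,9],[23,19],[33,1],[36,0]]
[[5,7],[13,9],[23,19],[33,10],[36,0]]
[[5,7],[13,9],[23,19],[33,10],[36,0]]
[[5,7],[13,9],[23,19],[33,10],[36,17],[37,0]]
[[5,7],[13,9],[23,19],[33,10],[36,17],[37,0]]
[[5,7],[7,8],[13,9],[23,19],[33,10],[36,17],[37,0]]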